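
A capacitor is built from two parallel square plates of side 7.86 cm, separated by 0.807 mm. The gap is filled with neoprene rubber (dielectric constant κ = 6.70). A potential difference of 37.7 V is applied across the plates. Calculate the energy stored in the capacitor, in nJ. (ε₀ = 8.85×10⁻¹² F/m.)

A = (7.86 cm)² = 6.18×10⁻³ m².
C = κε₀A/d = 6.70 × 8.85×10⁻¹² × 6.18×10⁻³ / 8.07×10⁻⁴ = 4.54×10⁻¹⁰ F.
U = ½CV² = ½ × 4.54×10⁻¹⁰ × (37.7)² = 3.23×10⁻⁷ J.

U ≈ 323 nJ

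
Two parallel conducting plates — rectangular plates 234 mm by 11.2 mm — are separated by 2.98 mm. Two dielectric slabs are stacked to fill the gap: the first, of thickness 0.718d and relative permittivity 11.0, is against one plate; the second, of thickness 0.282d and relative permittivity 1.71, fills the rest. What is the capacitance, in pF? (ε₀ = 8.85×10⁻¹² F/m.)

A = 234 × 11.2 mm² = 2.62×10⁻³ m².
Stacked slabs ⇒ two capacitors in series, each with the full plate area.
C₁ = κ₁ε₀A/d₁ = 11.0 × 8.85×10⁻¹² × 2.62×10⁻³ / 2.14×10⁻³ = 1.19×10⁻¹⁰ F.
C₂ = κ₂ε₀A/d₂ = 1.71 × 8.85×10⁻¹² × 2.62×10⁻³ / 8.40×10⁻⁴ = 4.72×10⁻¹¹ F.
C = (1/C₁ + 1/C₂)⁻¹ = 3.38×10⁻¹¹ F.

33.8 pF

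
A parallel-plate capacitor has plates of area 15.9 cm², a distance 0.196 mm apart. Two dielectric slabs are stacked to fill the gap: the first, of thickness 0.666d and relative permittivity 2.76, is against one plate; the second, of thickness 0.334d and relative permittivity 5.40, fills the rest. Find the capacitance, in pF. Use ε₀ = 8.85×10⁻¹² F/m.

A = 15.9 cm² = 1.59×10⁻³ m².
Stacked slabs ⇒ two capacitors in series, each with the full plate area.
C₁ = κ₁ε₀A/d₁ = 2.76 × 8.85×10⁻¹² × 1.59×10⁻³ / 1.31×10⁻⁴ = 2.98×10⁻¹⁰ F.
C₂ = κ₂ε₀A/d₂ = 5.40 × 8.85×10⁻¹² × 1.59×10⁻³ / 6.55×10⁻⁵ = 1.16×10⁻⁹ F.
C = (1/C₁ + 1/C₂)⁻¹ = 2.37×10⁻¹⁰ F.

C ≈ 237 pF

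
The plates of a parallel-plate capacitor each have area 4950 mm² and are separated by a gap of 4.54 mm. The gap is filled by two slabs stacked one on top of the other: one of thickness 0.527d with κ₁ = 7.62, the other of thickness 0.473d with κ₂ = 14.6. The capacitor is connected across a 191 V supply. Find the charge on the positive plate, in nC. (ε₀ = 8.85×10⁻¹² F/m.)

Q ≈ 18.1 nC

A = 4950 mm² = 4.95×10⁻³ m².
Stacked slabs ⇒ two capacitors in series, each with the full plate area.
C₁ = κ₁ε₀A/d₁ = 7.62 × 8.85×10⁻¹² × 4.95×10⁻³ / 2.39×10⁻³ = 1.40×10⁻¹⁰ F.
C₂ = κ₂ε₀A/d₂ = 14.6 × 8.85×10⁻¹² × 4.95×10⁻³ / 2.15×10⁻³ = 2.98×10⁻¹⁰ F.
C = (1/C₁ + 1/C₂)⁻¹ = 9.50×10⁻¹¹ F.
Q = CV = 9.50×10⁻¹¹ × 191 = 1.81×10⁻⁸ C.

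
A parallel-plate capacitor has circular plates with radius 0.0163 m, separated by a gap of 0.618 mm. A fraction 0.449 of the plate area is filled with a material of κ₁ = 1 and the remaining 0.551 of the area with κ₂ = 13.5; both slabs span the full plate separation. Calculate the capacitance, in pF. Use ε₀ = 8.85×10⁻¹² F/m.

A = π(0.0163 m)² = 8.35×10⁻⁴ m².
Side-by-side slabs ⇒ two capacitors in parallel, each spanning the full gap.
C₁ = κ₁ε₀A₁/d = 1.00 × 8.85×10⁻¹² × 3.75×10⁻⁴ / 6.18×10⁻⁴ = 5.37×10⁻¹² F.
C₂ = κ₂ε₀A₂/d = 13.5 × 8.85×10⁻¹² × 4.60×10⁻⁴ / 6.18×10⁻⁴ = 8.89×10⁻¹¹ F.
C = C₁ + C₂ = 9.43×10⁻¹¹ F.

94.3 pF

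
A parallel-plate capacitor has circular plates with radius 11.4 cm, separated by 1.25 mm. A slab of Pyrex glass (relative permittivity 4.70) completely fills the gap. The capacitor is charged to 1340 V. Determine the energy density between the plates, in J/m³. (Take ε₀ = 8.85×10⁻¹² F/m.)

E = V/d = 1340 / 1.25×10⁻³ = 1.07×10⁶ V/m.
u = ½κε₀E² = ½ × 4.70 × 8.85×10⁻¹² × (1.07×10⁶)² = 23.9 J/m³.

u ≈ 23.9 J/m³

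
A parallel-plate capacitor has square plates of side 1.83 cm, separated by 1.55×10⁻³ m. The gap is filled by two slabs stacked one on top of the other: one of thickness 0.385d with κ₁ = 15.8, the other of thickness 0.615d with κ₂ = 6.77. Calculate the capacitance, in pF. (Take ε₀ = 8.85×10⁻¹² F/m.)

16.6 pF

A = (1.83 cm)² = 3.35×10⁻⁴ m².
Stacked slabs ⇒ two capacitors in series, each with the full plate area.
C₁ = κ₁ε₀A/d₁ = 15.8 × 8.85×10⁻¹² × 3.35×10⁻⁴ / 5.97×10⁻⁴ = 7.85×10⁻¹¹ F.
C₂ = κ₂ε₀A/d₂ = 6.77 × 8.85×10⁻¹² × 3.35×10⁻⁴ / 9.53×10⁻⁴ = 2.10×10⁻¹¹ F.
C = (1/C₁ + 1/C₂)⁻¹ = 1.66×10⁻¹¹ F.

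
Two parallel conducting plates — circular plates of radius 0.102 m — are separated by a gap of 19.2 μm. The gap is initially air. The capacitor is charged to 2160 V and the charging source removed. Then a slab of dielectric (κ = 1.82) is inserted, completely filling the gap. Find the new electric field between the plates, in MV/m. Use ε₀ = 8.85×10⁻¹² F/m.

61.8 MV/m

A = π(0.102 m)² = 3.27×10⁻² m².
Initially C₁ = ε₀A/d = 8.85×10⁻¹² × 3.27×10⁻² / 1.92×10⁻⁵ = 1.51×10⁻⁸ F.
E₁ = 1.12×10⁸ V/m.
Isolated ⇒ Q is held fixed. V₂ = Q/C₂ = V₁/1.82; E = V/d, so E₂/E₁ = (V₂/V₁)(d₁/d₂) = 0.549.
E₂ = 0.549 × 1.12×10⁸ = 6.18×10⁷ V/m.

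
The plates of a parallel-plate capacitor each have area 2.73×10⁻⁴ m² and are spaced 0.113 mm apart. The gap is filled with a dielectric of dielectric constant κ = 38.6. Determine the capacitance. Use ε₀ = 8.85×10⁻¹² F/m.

C = κε₀A/d = 38.6 × 8.85×10⁻¹² × 2.73×10⁻⁴ / 1.13×10⁻⁴ = 8.25×10⁻¹⁰ F.

C ≈ 0.825 nF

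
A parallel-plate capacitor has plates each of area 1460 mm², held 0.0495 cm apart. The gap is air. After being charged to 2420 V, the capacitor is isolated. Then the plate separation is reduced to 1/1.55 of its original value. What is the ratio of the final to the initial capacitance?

C = ε₀A/d scales as 1/d, so C₂/C₁ = d₁/d₂ = 1.55.

C₂/C₁ ≈ 1.55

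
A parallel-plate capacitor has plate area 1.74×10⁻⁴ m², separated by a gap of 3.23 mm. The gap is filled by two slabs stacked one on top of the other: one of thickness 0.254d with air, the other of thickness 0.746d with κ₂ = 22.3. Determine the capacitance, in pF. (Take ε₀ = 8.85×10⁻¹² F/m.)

Stacked slabs ⇒ two capacitors in series, each with the full plate area.
C₁ = κ₁ε₀A/d₁ = 1.00 × 8.85×10⁻¹² × 1.74×10⁻⁴ / 8.20×10⁻⁴ = 1.88×10⁻¹² F.
C₂ = κ₂ε₀A/d₂ = 22.3 × 8.85×10⁻¹² × 1.74×10⁻⁴ / 2.41×10⁻³ = 1.43×10⁻¹¹ F.
C = (1/C₁ + 1/C₂)⁻¹ = 1.66×10⁻¹² F.

C ≈ 1.66 pF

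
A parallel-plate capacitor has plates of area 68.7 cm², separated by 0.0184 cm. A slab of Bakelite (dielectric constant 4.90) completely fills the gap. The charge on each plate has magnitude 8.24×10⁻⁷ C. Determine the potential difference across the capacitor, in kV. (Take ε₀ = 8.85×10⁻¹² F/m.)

A = 68.7 cm² = 6.87×10⁻³ m².
C = κε₀A/d = 4.90 × 8.85×10⁻¹² × 6.87×10⁻³ / 1.84×10⁻⁴ = 1.62×10⁻⁹ F.
V = Q/C = 8.24×10⁻⁷ / 1.62×10⁻⁹ = 5.09×10² V.

V ≈ 0.509 kV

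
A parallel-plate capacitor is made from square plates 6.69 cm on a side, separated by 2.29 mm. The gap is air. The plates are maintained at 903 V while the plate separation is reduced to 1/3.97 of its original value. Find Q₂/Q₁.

3.97

Battery connected ⇒ V is held fixed.
C₂ = 3.97 C₁ and Q = CV, so Q₂/Q₁ = C₂/C₁ = 3.97.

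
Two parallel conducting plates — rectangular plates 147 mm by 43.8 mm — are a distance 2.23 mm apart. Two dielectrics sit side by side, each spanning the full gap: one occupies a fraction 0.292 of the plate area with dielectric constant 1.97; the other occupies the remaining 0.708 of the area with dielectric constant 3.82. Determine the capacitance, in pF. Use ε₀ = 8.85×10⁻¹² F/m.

A = 147 × 43.8 mm² = 6.44×10⁻³ m².
Side-by-side slabs ⇒ two capacitors in parallel, each spanning the full gap.
C₁ = κ₁ε₀A₁/d = 1.97 × 8.85×10⁻¹² × 1.88×10⁻³ / 2.23×10⁻³ = 1.47×10⁻¹¹ F.
C₂ = κ₂ε₀A₂/d = 3.82 × 8.85×10⁻¹² × 4.56×10⁻³ / 2.23×10⁻³ = 6.91×10⁻¹¹ F.
C = C₁ + C₂ = 8.38×10⁻¹¹ F.

83.8 pF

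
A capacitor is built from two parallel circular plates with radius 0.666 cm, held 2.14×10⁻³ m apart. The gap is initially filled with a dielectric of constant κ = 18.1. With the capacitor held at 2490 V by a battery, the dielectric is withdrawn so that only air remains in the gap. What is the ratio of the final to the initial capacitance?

C = κε₀A/d scales with κ, so C₂/C₁ = 1/κ = 1/18.1 = 0.0552.

0.0552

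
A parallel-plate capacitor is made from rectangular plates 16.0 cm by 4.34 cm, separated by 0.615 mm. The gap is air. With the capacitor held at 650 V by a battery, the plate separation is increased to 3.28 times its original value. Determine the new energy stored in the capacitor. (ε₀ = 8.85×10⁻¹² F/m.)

U ≈ 6.44 μJ

A = 16.0 × 4.34 cm² = 6.94×10⁻³ m².
Initially C₁ = ε₀A/d = 8.85×10⁻¹² × 6.94×10⁻³ / 6.15×10⁻⁴ = 9.99×10⁻¹¹ F.
U₁ = 2.11×10⁻⁵ J.
Battery connected ⇒ V is held fixed. C₂ = 0.305 C₁ and U = ½CV², so U₂/U₁ = C₂/C₁ = 0.305.
U₂ = 0.305 × 2.11×10⁻⁵ = 6.44×10⁻⁶ J.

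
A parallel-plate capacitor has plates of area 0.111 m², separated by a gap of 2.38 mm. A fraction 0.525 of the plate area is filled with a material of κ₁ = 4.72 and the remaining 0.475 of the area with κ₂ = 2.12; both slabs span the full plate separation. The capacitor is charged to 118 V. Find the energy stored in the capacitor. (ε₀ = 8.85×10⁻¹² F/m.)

Side-by-side slabs ⇒ two capacitors in parallel, each spanning the full gap.
C₁ = κ₁ε₀A₁/d = 4.72 × 8.85×10⁻¹² × 5.83×10⁻² / 2.38×10⁻³ = 1.02×10⁻⁹ F.
C₂ = κ₂ε₀A₂/d = 2.12 × 8.85×10⁻¹² × 5.27×10⁻² / 2.38×10⁻³ = 4.16×10⁻¹⁰ F.
C = C₁ + C₂ = 1.44×10⁻⁹ F.
U = ½CV² = ½ × 1.44×10⁻⁹ × (118)² = 1.00×10⁻⁵ J.

10.0 μJ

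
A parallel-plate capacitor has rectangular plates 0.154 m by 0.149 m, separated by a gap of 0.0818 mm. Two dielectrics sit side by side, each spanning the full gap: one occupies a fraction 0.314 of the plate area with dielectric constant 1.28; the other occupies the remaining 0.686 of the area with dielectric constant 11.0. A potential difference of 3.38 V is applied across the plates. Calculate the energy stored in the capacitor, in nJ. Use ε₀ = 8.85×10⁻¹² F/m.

U ≈ 113 nJ

A = 0.154 × 0.149 m² = 2.29×10⁻² m².
Side-by-side slabs ⇒ two capacitors in parallel, each spanning the full gap.
C₁ = κ₁ε₀A₁/d = 1.28 × 8.85×10⁻¹² × 7.21×10⁻³ / 8.18×10⁻⁵ = 9.98×10⁻¹⁰ F.
C₂ = κ₂ε₀A₂/d = 11.0 × 8.85×10⁻¹² × 1.57×10⁻² / 8.18×10⁻⁵ = 1.87×10⁻⁸ F.
C = C₁ + C₂ = 1.97×10⁻⁸ F.
U = ½CV² = ½ × 1.97×10⁻⁸ × (3.38)² = 1.13×10⁻⁷ J.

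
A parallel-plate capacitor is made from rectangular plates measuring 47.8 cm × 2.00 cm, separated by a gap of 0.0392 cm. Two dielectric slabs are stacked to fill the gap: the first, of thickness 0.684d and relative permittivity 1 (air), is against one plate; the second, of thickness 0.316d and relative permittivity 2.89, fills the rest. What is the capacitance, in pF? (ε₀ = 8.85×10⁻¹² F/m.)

272 pF

A = 47.8 × 2.00 cm² = 9.56×10⁻³ m².
Stacked slabs ⇒ two capacitors in series, each with the full plate area.
C₁ = κ₁ε₀A/d₁ = 1.00 × 8.85×10⁻¹² × 9.56×10⁻³ / 2.68×10⁻⁴ = 3.16×10⁻¹⁰ F.
C₂ = κ₂ε₀A/d₂ = 2.89 × 8.85×10⁻¹² × 9.56×10⁻³ / 1.24×10⁻⁴ = 1.97×10⁻⁹ F.
C = (1/C₁ + 1/C₂)⁻¹ = 2.72×10⁻¹⁰ F.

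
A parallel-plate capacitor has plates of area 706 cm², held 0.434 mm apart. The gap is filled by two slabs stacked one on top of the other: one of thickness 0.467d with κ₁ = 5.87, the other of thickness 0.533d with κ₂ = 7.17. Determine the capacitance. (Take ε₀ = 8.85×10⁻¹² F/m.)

A = 706 cm² = 7.06×10⁻² m².
Stacked slabs ⇒ two capacitors in series, each with the full plate area.
C₁ = κ₁ε₀A/d₁ = 5.87 × 8.85×10⁻¹² × 7.06×10⁻² / 2.03×10⁻⁴ = 1.81×10⁻⁸ F.
C₂ = κ₂ε₀A/d₂ = 7.17 × 8.85×10⁻¹² × 7.06×10⁻² / 2.31×10⁻⁴ = 1.94×10⁻⁸ F.
C = (1/C₁ + 1/C₂)⁻¹ = 9.35×10⁻⁹ F.

C ≈ 9.35 nF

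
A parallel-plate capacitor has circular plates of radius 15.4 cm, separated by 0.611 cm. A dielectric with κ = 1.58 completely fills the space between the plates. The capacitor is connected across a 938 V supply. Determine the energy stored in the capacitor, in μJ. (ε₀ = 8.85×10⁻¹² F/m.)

U ≈ 75.0 μJ

A = π(15.4 cm)² = 7.45×10⁻² m².
C = κε₀A/d = 1.58 × 8.85×10⁻¹² × 7.45×10⁻² / 6.11×10⁻³ = 1.71×10⁻¹⁰ F.
U = ½CV² = ½ × 1.71×10⁻¹⁰ × (938)² = 7.50×10⁻⁵ J.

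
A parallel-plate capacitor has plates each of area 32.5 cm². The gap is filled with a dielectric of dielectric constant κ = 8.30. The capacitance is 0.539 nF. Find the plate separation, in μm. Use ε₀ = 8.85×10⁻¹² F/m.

A = 32.5 cm² = 3.25×10⁻³ m².
d = κε₀A/C = 8.30 × 8.85×10⁻¹² × 3.25×10⁻³ / 5.39×10⁻¹⁰ = 4.43×10⁻⁴ m.

d ≈ 443 μm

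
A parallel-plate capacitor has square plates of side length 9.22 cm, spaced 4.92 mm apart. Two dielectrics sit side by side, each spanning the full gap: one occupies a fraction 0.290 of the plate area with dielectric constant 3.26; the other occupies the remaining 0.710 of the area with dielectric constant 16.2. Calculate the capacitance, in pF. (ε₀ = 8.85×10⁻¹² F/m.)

A = (9.22 cm)² = 8.50×10⁻³ m².
Side-by-side slabs ⇒ two capacitors in parallel, each spanning the full gap.
C₁ = κ₁ε₀A₁/d = 3.26 × 8.85×10⁻¹² × 2.47×10⁻³ / 4.92×10⁻³ = 1.45×10⁻¹¹ F.
C₂ = κ₂ε₀A₂/d = 16.2 × 8.85×10⁻¹² × 6.04×10⁻³ / 4.92×10⁻³ = 1.76×10⁻¹⁰ F.
C = C₁ + C₂ = 1.90×10⁻¹⁰ F.

190 pF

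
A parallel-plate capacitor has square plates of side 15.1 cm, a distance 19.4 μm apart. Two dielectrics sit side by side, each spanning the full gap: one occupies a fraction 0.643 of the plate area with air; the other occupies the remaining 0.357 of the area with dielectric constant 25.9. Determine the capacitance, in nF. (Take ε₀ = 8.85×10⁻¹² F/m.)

A = (15.1 cm)² = 2.28×10⁻² m².
Side-by-side slabs ⇒ two capacitors in parallel, each spanning the full gap.
C₁ = κ₁ε₀A₁/d = 1.00 × 8.85×10⁻¹² × 1.47×10⁻² / 1.94×10⁻⁵ = 6.69×10⁻⁹ F.
C₂ = κ₂ε₀A₂/d = 25.9 × 8.85×10⁻¹² × 8.14×10⁻³ / 1.94×10⁻⁵ = 9.62×10⁻⁸ F.
C = C₁ + C₂ = 1.03×10⁻⁷ F.

103 nF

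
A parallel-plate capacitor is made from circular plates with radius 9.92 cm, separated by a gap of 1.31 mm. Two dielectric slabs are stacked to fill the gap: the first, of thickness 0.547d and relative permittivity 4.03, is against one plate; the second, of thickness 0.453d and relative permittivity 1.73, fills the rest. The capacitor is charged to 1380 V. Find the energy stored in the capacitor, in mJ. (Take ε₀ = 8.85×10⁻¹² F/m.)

A = π(9.92 cm)² = 3.09×10⁻² m².
Stacked slabs ⇒ two capacitors in series, each with the full plate area.
C₁ = κ₁ε₀A/d₁ = 4.03 × 8.85×10⁻¹² × 3.09×10⁻² / 7.17×10⁻⁴ = 1.54×10⁻⁹ F.
C₂ = κ₂ε₀A/d₂ = 1.73 × 8.85×10⁻¹² × 3.09×10⁻² / 5.93×10⁻⁴ = 7.98×10⁻¹⁰ F.
C = (1/C₁ + 1/C₂)⁻¹ = 5.25×10⁻¹⁰ F.
U = ½CV² = ½ × 5.25×10⁻¹⁰ × (1380)² = 5.00×10⁻⁴ J.

U ≈ 0.500 mJ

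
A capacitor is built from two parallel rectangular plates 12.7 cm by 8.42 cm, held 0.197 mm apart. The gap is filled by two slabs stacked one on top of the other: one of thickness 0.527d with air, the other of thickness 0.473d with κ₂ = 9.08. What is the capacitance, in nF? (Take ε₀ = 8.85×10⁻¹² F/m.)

0.830 nF

A = 12.7 × 8.42 cm² = 1.07×10⁻² m².
Stacked slabs ⇒ two capacitors in series, each with the full plate area.
C₁ = κ₁ε₀A/d₁ = 1.00 × 8.85×10⁻¹² × 1.07×10⁻² / 1.04×10⁻⁴ = 9.12×10⁻¹⁰ F.
C₂ = κ₂ε₀A/d₂ = 9.08 × 8.85×10⁻¹² × 1.07×10⁻² / 9.32×10⁻⁵ = 9.22×10⁻⁹ F.
C = (1/C₁ + 1/C₂)⁻¹ = 8.30×10⁻¹⁰ F.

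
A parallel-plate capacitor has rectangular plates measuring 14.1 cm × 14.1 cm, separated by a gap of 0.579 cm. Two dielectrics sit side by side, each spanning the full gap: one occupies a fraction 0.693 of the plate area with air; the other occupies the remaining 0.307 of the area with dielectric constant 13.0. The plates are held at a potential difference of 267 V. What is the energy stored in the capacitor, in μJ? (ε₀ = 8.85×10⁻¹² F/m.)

A = 14.1 × 14.1 cm² = 1.99×10⁻² m².
Side-by-side slabs ⇒ two capacitors in parallel, each spanning the full gap.
C₁ = κ₁ε₀A₁/d = 1.00 × 8.85×10⁻¹² × 1.38×10⁻² / 5.79×10⁻³ = 2.11×10⁻¹¹ F.
C₂ = κ₂ε₀A₂/d = 13.0 × 8.85×10⁻¹² × 6.10×10⁻³ / 5.79×10⁻³ = 1.21×10⁻¹⁰ F.
C = C₁ + C₂ = 1.42×10⁻¹⁰ F.
U = ½CV² = ½ × 1.42×10⁻¹⁰ × (267)² = 5.07×10⁻⁶ J.

U ≈ 5.07 μJ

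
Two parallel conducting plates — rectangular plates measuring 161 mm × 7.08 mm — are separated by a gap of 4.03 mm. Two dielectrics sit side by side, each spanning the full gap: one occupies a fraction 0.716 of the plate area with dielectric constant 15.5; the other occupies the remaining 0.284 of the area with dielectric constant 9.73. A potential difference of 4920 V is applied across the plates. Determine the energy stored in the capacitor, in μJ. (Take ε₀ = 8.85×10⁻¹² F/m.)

A = 161 × 7.08 mm² = 1.14×10⁻³ m².
Side-by-side slabs ⇒ two capacitors in parallel, each spanning the full gap.
C₁ = κ₁ε₀A₁/d = 15.5 × 8.85×10⁻¹² × 8.16×10⁻⁴ / 4.03×10⁻³ = 2.78×10⁻¹¹ F.
C₂ = κ₂ε₀A₂/d = 9.73 × 8.85×10⁻¹² × 3.24×10⁻⁴ / 4.03×10⁻³ = 6.92×10⁻¹² F.
C = C₁ + C₂ = 3.47×10⁻¹¹ F.
U = ½CV² = ½ × 3.47×10⁻¹¹ × (4920)² = 4.20×10⁻⁴ J.

U ≈ 420 μJ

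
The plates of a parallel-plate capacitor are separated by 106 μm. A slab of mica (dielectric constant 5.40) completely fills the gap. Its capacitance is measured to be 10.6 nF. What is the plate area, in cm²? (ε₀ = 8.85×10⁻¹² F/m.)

A = Cd/(κε₀) = 1.06×10⁻⁸ × 1.06×10⁻⁴ / (5.40 × 8.85×10⁻¹²) = 2.35×10⁻² m².

A ≈ 235 cm²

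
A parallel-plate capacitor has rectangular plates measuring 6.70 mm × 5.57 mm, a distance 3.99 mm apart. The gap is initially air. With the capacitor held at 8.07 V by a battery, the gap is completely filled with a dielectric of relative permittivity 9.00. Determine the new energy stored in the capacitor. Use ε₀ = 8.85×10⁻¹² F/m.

A = 6.70 × 5.57 mm² = 3.73×10⁻⁵ m².
Initially C₁ = ε₀A/d = 8.85×10⁻¹² × 3.73×10⁻⁵ / 3.99×10⁻³ = 8.28×10⁻¹⁴ F.
U₁ = 2.70×10⁻¹² J.
Battery connected ⇒ V is held fixed. C₂ = 9.00 C₁ and U = ½CV², so U₂/U₁ = C₂/C₁ = 9.00.
U₂ = 9.00 × 2.70×10⁻¹² = 2.43×10⁻¹¹ J.

U ≈ 24.3 pJ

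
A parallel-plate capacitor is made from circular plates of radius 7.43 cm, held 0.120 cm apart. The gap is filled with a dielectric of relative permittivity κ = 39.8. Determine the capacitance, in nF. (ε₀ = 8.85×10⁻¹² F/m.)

C ≈ 5.09 nF

A = π(7.43 cm)² = 1.73×10⁻² m².
C = κε₀A/d = 39.8 × 8.85×10⁻¹² × 1.73×10⁻² / 1.20×10⁻³ = 5.09×10⁻⁹ F.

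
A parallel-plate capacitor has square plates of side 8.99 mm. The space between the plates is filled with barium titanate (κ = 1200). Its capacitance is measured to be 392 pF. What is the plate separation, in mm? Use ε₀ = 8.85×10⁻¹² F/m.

d ≈ 2.19 mm

A = (8.99 mm)² = 8.08×10⁻⁵ m².
d = κε₀A/C = 1200 × 8.85×10⁻¹² × 8.08×10⁻⁵ / 3.92×10⁻¹⁰ = 2.19×10⁻³ m.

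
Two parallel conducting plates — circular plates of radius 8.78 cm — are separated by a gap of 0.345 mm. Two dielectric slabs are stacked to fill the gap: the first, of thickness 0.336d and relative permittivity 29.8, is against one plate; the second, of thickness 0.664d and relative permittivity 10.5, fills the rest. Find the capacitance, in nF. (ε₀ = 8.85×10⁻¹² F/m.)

8.34 nF

A = π(8.78 cm)² = 2.42×10⁻² m².
Stacked slabs ⇒ two capacitors in series, each with the full plate area.
C₁ = κ₁ε₀A/d₁ = 29.8 × 8.85×10⁻¹² × 2.42×10⁻² / 1.16×10⁻⁴ = 5.51×10⁻⁸ F.
C₂ = κ₂ε₀A/d₂ = 10.5 × 8.85×10⁻¹² × 2.42×10⁻² / 2.29×10⁻⁴ = 9.82×10⁻⁹ F.
C = (1/C₁ + 1/C₂)⁻¹ = 8.34×10⁻⁹ F.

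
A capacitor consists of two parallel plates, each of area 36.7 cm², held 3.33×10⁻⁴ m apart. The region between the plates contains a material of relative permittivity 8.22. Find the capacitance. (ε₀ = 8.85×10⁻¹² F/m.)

A = 36.7 cm² = 3.67×10⁻³ m².
C = κε₀A/d = 8.22 × 8.85×10⁻¹² × 3.67×10⁻³ / 3.33×10⁻⁴ = 8.02×10⁻¹⁰ F.

C ≈ 0.802 nF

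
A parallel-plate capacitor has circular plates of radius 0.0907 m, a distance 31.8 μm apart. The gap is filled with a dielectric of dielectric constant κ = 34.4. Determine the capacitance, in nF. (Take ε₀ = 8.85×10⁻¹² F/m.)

247 nF

A = π(0.0907 m)² = 2.58×10⁻² m².
C = κε₀A/d = 34.4 × 8.85×10⁻¹² × 2.58×10⁻² / 3.18×10⁻⁵ = 2.47×10⁻⁷ F.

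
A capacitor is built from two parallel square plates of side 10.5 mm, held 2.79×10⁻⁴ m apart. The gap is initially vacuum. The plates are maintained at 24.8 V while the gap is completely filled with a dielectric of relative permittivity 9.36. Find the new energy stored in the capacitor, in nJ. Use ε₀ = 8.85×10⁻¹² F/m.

10.1 nJ

A = (10.5 mm)² = 1.10×10⁻⁴ m².
Initially C₁ = ε₀A/d = 8.85×10⁻¹² × 1.10×10⁻⁴ / 2.79×10⁻⁴ = 3.50×10⁻¹² F.
U₁ = 1.08×10⁻⁹ J.
Battery connected ⇒ V is held fixed. C₂ = 9.36 C₁ and U = ½CV², so U₂/U₁ = C₂/C₁ = 9.36.
U₂ = 9.36 × 1.08×10⁻⁹ = 1.01×10⁻⁸ J.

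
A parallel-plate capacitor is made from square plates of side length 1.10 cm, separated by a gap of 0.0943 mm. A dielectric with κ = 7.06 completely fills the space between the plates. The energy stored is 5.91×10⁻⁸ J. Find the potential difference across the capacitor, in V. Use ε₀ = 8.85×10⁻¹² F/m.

A = (1.10 cm)² = 1.21×10⁻⁴ m².
C = κε₀A/d = 7.06 × 8.85×10⁻¹² × 1.21×10⁻⁴ / 9.43×10⁻⁵ = 8.02×10⁻¹¹ F.
V = √(2U/C) = √(2 × 5.91×10⁻⁸ / 8.02×10⁻¹¹) = 38.4 V.

V ≈ 38.4 V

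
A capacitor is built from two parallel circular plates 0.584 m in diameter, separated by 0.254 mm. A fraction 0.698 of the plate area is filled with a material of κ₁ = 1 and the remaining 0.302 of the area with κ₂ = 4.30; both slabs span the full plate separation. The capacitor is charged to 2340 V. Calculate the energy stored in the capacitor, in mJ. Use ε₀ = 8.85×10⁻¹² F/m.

U ≈ 51.0 mJ

A = π(0.584/2 m)² = 0.268 m².
Side-by-side slabs ⇒ two capacitors in parallel, each spanning the full gap.
C₁ = κ₁ε₀A₁/d = 1.00 × 8.85×10⁻¹² × 0.187 / 2.54×10⁻⁴ = 6.51×10⁻⁹ F.
C₂ = κ₂ε₀A₂/d = 4.30 × 8.85×10⁻¹² × 8.09×10⁻² / 2.54×10⁻⁴ = 1.21×10⁻⁸ F.
C = C₁ + C₂ = 1.86×10⁻⁸ F.
U = ½CV² = ½ × 1.86×10⁻⁸ × (2340)² = 5.10×10⁻² J.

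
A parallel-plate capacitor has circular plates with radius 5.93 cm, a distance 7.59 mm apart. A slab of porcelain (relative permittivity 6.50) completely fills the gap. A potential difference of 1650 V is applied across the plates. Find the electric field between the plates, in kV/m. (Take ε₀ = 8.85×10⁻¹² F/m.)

E = V/d = 1650 / 7.59×10⁻³ = 2.17×10⁵ V/m.

217 kV/m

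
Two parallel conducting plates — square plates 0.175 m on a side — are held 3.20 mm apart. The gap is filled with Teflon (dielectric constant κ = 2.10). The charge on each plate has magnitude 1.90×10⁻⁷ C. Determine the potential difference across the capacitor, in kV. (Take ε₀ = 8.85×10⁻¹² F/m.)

V ≈ 1.07 kV

A = (0.175 m)² = 3.06×10⁻² m².
C = κε₀A/d = 2.10 × 8.85×10⁻¹² × 3.06×10⁻² / 3.20×10⁻³ = 1.78×10⁻¹⁰ F.
V = Q/C = 1.90×10⁻⁷ / 1.78×10⁻¹⁰ = 1.07×10³ V.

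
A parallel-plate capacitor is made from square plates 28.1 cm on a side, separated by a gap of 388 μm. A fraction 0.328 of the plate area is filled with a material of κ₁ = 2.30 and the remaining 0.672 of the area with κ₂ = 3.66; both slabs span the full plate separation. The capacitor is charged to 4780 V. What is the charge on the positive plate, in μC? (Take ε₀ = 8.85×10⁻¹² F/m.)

A = (28.1 cm)² = 7.90×10⁻² m².
Side-by-side slabs ⇒ two capacitors in parallel, each spanning the full gap.
C₁ = κ₁ε₀A₁/d = 2.30 × 8.85×10⁻¹² × 2.59×10⁻² / 3.88×10⁻⁴ = 1.36×10⁻⁹ F.
C₂ = κ₂ε₀A₂/d = 3.66 × 8.85×10⁻¹² × 5.31×10⁻² / 3.88×10⁻⁴ = 4.43×10⁻⁹ F.
C = C₁ + C₂ = 5.79×10⁻⁹ F.
Q = CV = 5.79×10⁻⁹ × 4780 = 2.77×10⁻⁵ C.

Q ≈ 27.7 μC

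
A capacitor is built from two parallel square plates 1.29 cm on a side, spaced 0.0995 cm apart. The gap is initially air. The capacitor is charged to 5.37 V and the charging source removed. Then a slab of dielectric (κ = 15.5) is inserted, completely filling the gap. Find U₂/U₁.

Isolated ⇒ Q is held fixed.
C₂ = 15.5 C₁ and U = Q²/(2C), so U₂/U₁ = C₁/C₂ = 0.0645.

U₂/U₁ ≈ 0.0645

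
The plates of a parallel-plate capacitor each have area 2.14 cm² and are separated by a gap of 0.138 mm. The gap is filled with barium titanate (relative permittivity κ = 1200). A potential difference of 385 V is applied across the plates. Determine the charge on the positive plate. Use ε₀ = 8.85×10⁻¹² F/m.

A = 2.14 cm² = 2.14×10⁻⁴ m².
C = κε₀A/d = 1200 × 8.85×10⁻¹² × 2.14×10⁻⁴ / 1.38×10⁻⁴ = 1.65×10⁻⁸ F.
Q = CV = 1.65×10⁻⁸ × 385 = 6.34×10⁻⁶ C.

Q ≈ 6.34 μC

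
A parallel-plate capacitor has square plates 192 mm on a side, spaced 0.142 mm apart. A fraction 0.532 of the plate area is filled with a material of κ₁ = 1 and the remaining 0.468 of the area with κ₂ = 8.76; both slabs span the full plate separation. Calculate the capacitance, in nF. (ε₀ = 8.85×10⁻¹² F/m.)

10.6 nF

A = (192 mm)² = 3.69×10⁻² m².
Side-by-side slabs ⇒ two capacitors in parallel, each spanning the full gap.
C₁ = κ₁ε₀A₁/d = 1.00 × 8.85×10⁻¹² × 1.96×10⁻² / 1.42×10⁻⁴ = 1.22×10⁻⁹ F.
C₂ = κ₂ε₀A₂/d = 8.76 × 8.85×10⁻¹² × 1.73×10⁻² / 1.42×10⁻⁴ = 9.42×10⁻⁹ F.
C = C₁ + C₂ = 1.06×10⁻⁸ F.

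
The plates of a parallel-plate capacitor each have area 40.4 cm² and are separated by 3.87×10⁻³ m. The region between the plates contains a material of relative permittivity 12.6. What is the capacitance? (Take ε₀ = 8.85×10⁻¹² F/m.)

A = 40.4 cm² = 4.04×10⁻³ m².
C = κε₀A/d = 12.6 × 8.85×10⁻¹² × 4.04×10⁻³ / 3.87×10⁻³ = 1.16×10⁻¹⁰ F.

C ≈ 116 pF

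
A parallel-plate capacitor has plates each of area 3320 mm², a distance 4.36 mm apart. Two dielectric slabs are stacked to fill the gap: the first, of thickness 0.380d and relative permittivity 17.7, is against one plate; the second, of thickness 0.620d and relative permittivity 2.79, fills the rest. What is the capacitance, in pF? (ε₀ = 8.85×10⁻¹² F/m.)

A = 3320 mm² = 3.32×10⁻³ m².
Stacked slabs ⇒ two capacitors in series, each with the full plate area.
C₁ = κ₁ε₀A/d₁ = 17.7 × 8.85×10⁻¹² × 3.32×10⁻³ / 1.66×10⁻³ = 3.14×10⁻¹⁰ F.
C₂ = κ₂ε₀A/d₂ = 2.79 × 8.85×10⁻¹² × 3.32×10⁻³ / 2.70×10⁻³ = 3.03×10⁻¹¹ F.
C = (1/C₁ + 1/C₂)⁻¹ = 2.77×10⁻¹¹ F.

C ≈ 27.7 pF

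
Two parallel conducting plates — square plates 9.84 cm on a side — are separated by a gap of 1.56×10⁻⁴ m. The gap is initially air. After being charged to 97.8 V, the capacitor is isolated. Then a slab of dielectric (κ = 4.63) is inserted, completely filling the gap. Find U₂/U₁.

U₂/U₁ ≈ 0.216

Isolated ⇒ Q is held fixed.
C₂ = 4.63 C₁ and U = Q²/(2C), so U₂/U₁ = C₁/C₂ = 0.216.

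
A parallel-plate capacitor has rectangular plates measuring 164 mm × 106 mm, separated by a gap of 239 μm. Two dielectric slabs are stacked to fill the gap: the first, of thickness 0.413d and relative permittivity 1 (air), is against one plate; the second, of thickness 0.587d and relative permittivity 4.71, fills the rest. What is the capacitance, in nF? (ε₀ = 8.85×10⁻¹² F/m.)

A = 164 × 106 mm² = 1.74×10⁻² m².
Stacked slabs ⇒ two capacitors in series, each with the full plate area.
C₁ = κ₁ε₀A/d₁ = 1.00 × 8.85×10⁻¹² × 1.74×10⁻² / 9.87×10⁻⁵ = 1.56×10⁻⁹ F.
C₂ = κ₂ε₀A/d₂ = 4.71 × 8.85×10⁻¹² × 1.74×10⁻² / 1.40×10⁻⁴ = 5.17×10⁻⁹ F.
C = (1/C₁ + 1/C₂)⁻¹ = 1.20×10⁻⁹ F.

1.20 nF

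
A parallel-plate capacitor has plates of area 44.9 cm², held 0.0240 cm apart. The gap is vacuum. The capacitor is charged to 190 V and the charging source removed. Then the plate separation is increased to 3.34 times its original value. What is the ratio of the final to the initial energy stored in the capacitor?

3.34

Isolated ⇒ Q is held fixed.
C₂ = 0.299 C₁ and U = Q²/(2C), so U₂/U₁ = C₁/C₂ = 3.34.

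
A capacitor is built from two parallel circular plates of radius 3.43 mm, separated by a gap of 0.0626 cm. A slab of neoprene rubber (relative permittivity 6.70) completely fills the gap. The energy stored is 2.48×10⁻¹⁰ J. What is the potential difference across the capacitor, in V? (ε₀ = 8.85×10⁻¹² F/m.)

V ≈ 11.9 V

A = π(3.43 mm)² = 3.70×10⁻⁵ m².
C = κε₀A/d = 6.70 × 8.85×10⁻¹² × 3.70×10⁻⁵ / 6.26×10⁻⁴ = 3.50×10⁻¹² F.
V = √(2U/C) = √(2 × 2.48×10⁻¹⁰ / 3.50×10⁻¹²) = 11.9 V.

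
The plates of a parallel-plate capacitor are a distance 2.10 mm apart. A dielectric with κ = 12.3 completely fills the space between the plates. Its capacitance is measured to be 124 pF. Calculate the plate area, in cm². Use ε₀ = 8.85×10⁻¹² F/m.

A ≈ 23.9 cm²

A = Cd/(κε₀) = 1.24×10⁻¹⁰ × 2.10×10⁻³ / (12.3 × 8.85×10⁻¹²) = 2.39×10⁻³ m².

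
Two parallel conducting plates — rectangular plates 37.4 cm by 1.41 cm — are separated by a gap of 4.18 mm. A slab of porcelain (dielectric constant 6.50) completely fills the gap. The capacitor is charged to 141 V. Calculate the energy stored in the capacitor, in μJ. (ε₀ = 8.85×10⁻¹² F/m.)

U ≈ 0.721 μJ

A = 37.4 × 1.41 cm² = 5.27×10⁻³ m².
C = κε₀A/d = 6.50 × 8.85×10⁻¹² × 5.27×10⁻³ / 4.18×10⁻³ = 7.26×10⁻¹¹ F.
U = ½CV² = ½ × 7.26×10⁻¹¹ × (141)² = 7.21×10⁻⁷ J.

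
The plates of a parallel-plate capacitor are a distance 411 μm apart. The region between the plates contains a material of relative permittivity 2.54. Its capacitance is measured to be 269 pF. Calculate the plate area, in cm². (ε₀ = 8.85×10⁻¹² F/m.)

A = Cd/(κε₀) = 2.69×10⁻¹⁰ × 4.11×10⁻⁴ / (2.54 × 8.85×10⁻¹²) = 4.92×10⁻³ m².

49.2 cm²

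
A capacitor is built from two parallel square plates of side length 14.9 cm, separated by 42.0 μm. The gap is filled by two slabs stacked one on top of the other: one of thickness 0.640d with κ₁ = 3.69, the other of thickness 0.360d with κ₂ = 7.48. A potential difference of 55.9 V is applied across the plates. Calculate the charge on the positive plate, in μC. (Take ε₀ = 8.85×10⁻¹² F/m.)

A = (14.9 cm)² = 2.22×10⁻² m².
Stacked slabs ⇒ two capacitors in series, each with the full plate area.
C₁ = κ₁ε₀A/d₁ = 3.69 × 8.85×10⁻¹² × 2.22×10⁻² / 2.69×10⁻⁵ = 2.70×10⁻⁸ F.
C₂ = κ₂ε₀A/d₂ = 7.48 × 8.85×10⁻¹² × 2.22×10⁻² / 1.51×10⁻⁵ = 9.72×10⁻⁸ F.
C = (1/C₁ + 1/C₂)⁻¹ = 2.11×10⁻⁸ F.
Q = CV = 2.11×10⁻⁸ × 55.9 = 1.18×10⁻⁶ C.

Q ≈ 1.18 μC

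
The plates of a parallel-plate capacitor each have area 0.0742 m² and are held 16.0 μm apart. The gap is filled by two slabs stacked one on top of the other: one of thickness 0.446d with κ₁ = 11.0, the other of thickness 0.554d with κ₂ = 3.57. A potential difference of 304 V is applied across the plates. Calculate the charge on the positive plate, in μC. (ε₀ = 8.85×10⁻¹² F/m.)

Stacked slabs ⇒ two capacitors in series, each with the full plate area.
C₁ = κ₁ε₀A/d₁ = 11.0 × 8.85×10⁻¹² × 7.42×10⁻² / 7.14×10⁻⁶ = 1.01×10⁻⁶ F.
C₂ = κ₂ε₀A/d₂ = 3.57 × 8.85×10⁻¹² × 7.42×10⁻² / 8.86×10⁻⁶ = 2.64×10⁻⁷ F.
C = (1/C₁ + 1/C₂)⁻¹ = 2.10×10⁻⁷ F.
Q = CV = 2.10×10⁻⁷ × 304 = 6.37×10⁻⁵ C.

Q ≈ 63.7 μC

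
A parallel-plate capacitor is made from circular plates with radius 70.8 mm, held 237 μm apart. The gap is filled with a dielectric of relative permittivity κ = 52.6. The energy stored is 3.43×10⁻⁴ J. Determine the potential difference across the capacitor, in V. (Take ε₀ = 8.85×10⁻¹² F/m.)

A = π(70.8 mm)² = 1.57×10⁻² m².
C = κε₀A/d = 52.6 × 8.85×10⁻¹² × 1.57×10⁻² / 2.37×10⁻⁴ = 3.09×10⁻⁸ F.
V = √(2U/C) = √(2 × 3.43×10⁻⁴ / 3.09×10⁻⁸) = 1.49×10² V.

V ≈ 149 V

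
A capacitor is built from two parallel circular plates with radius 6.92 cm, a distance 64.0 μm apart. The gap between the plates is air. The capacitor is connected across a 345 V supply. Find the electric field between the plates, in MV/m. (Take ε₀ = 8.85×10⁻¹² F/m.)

E ≈ 5.39 MV/m

E = V/d = 345 / 6.40×10⁻⁵ = 5.39×10⁶ V/m.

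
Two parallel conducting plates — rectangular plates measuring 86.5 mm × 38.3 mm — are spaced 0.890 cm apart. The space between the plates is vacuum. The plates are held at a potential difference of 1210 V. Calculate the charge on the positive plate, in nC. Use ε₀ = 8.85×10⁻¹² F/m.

A = 86.5 × 38.3 mm² = 3.31×10⁻³ m².
C = ε₀A/d = 8.85×10⁻¹² × 3.31×10⁻³ / 8.90×10⁻³ = 3.29×10⁻¹² F.
Q = CV = 3.29×10⁻¹² × 1210 = 3.99×10⁻⁹ C.

3.99 nC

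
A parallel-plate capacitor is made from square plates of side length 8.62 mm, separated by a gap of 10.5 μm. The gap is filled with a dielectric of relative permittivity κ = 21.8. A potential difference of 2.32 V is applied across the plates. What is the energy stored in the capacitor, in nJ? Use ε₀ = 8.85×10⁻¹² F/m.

3.67 nJ

A = (8.62 mm)² = 7.43×10⁻⁵ m².
C = κε₀A/d = 21.8 × 8.85×10⁻¹² × 7.43×10⁻⁵ / 1.05×10⁻⁵ = 1.37×10⁻⁹ F.
U = ½CV² = ½ × 1.37×10⁻⁹ × (2.32)² = 3.67×10⁻⁹ J.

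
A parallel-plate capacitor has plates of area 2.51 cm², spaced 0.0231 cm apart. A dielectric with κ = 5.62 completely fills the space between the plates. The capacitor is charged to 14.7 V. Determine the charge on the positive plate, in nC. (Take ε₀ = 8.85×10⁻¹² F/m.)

A = 2.51 cm² = 2.51×10⁻⁴ m².
C = κε₀A/d = 5.62 × 8.85×10⁻¹² × 2.51×10⁻⁴ / 2.31×10⁻⁴ = 5.40×10⁻¹¹ F.
Q = CV = 5.40×10⁻¹¹ × 14.7 = 7.94×10⁻¹⁰ C.

Q ≈ 0.794 nC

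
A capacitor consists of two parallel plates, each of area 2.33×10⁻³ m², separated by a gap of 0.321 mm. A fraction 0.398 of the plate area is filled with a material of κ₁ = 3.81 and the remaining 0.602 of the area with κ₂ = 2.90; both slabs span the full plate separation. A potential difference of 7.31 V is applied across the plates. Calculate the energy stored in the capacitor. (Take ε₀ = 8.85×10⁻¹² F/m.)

U ≈ 5.60 nJ

Side-by-side slabs ⇒ two capacitors in parallel, each spanning the full gap.
C₁ = κ₁ε₀A₁/d = 3.81 × 8.85×10⁻¹² × 9.27×10⁻⁴ / 3.21×10⁻⁴ = 9.74×10⁻¹¹ F.
C₂ = κ₂ε₀A₂/d = 2.90 × 8.85×10⁻¹² × 1.40×10⁻³ / 3.21×10⁻⁴ = 1.12×10⁻¹⁰ F.
C = C₁ + C₂ = 2.10×10⁻¹⁰ F.
U = ½CV² = ½ × 2.10×10⁻¹⁰ × (7.31)² = 5.60×10⁻⁹ J.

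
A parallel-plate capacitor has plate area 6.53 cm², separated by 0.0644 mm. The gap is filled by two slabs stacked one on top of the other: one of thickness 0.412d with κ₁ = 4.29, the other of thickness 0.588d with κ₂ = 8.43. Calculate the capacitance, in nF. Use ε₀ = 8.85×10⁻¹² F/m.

C ≈ 0.541 nF

A = 6.53 cm² = 6.53×10⁻⁴ m².
Stacked slabs ⇒ two capacitors in series, each with the full plate area.
C₁ = κ₁ε₀A/d₁ = 4.29 × 8.85×10⁻¹² × 6.53×10⁻⁴ / 2.65×10⁻⁵ = 9.34×10⁻¹⁰ F.
C₂ = κ₂ε₀A/d₂ = 8.43 × 8.85×10⁻¹² × 6.53×10⁻⁴ / 3.79×10⁻⁵ = 1.29×10⁻⁹ F.
C = (1/C₁ + 1/C₂)⁻¹ = 5.41×10⁻¹⁰ F.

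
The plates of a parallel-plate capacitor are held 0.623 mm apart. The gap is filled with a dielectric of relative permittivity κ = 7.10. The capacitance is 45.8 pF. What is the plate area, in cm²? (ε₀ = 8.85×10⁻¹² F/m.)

4.54 cm²

A = Cd/(κε₀) = 4.58×10⁻¹¹ × 6.23×10⁻⁴ / (7.10 × 8.85×10⁻¹²) = 4.54×10⁻⁴ m².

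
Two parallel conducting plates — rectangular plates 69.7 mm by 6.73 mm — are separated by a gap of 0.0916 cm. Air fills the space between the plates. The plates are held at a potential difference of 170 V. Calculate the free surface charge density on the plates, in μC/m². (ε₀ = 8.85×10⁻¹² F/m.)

1.64 μC/m²

A = 69.7 × 6.73 mm² = 4.69×10⁻⁴ m².
C = ε₀A/d = 8.85×10⁻¹² × 4.69×10⁻⁴ / 9.16×10⁻⁴ = 4.53×10⁻¹² F.
σ = Q/A = CV/A = 4.53×10⁻¹² × 170 / 4.69×10⁻⁴ = 1.64×10⁻⁶ C/m².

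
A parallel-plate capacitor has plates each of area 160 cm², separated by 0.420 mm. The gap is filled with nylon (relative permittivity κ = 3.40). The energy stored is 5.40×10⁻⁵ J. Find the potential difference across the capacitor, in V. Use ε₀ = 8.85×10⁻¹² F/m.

307 V

A = 160 cm² = 1.60×10⁻² m².
C = κε₀A/d = 3.40 × 8.85×10⁻¹² × 1.60×10⁻² / 4.20×10⁻⁴ = 1.15×10⁻⁹ F.
V = √(2U/C) = √(2 × 5.40×10⁻⁵ / 1.15×10⁻⁹) = 3.07×10² V.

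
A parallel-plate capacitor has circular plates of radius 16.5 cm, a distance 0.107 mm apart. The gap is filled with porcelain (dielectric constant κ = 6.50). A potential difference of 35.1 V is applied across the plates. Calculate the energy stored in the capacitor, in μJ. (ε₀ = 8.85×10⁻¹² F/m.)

U ≈ 28.3 μJ

A = π(16.5 cm)² = 8.55×10⁻² m².
C = κε₀A/d = 6.50 × 8.85×10⁻¹² × 8.55×10⁻² / 1.07×10⁻⁴ = 4.60×10⁻⁸ F.
U = ½CV² = ½ × 4.60×10⁻⁸ × (35.1)² = 2.83×10⁻⁵ J.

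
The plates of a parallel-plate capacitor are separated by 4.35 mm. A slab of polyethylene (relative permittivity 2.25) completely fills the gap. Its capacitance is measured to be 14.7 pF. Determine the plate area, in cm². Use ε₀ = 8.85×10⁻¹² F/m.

A = Cd/(κε₀) = 1.47×10⁻¹¹ × 4.35×10⁻³ / (2.25 × 8.85×10⁻¹²) = 3.21×10⁻³ m².

A ≈ 32.1 cm²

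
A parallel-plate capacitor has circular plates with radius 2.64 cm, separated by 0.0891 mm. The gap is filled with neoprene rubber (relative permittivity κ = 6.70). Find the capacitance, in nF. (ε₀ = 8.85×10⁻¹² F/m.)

A = π(2.64 cm)² = 2.19×10⁻³ m².
C = κε₀A/d = 6.70 × 8.85×10⁻¹² × 2.19×10⁻³ / 8.91×10⁻⁵ = 1.46×10⁻⁹ F.

1.46 nF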